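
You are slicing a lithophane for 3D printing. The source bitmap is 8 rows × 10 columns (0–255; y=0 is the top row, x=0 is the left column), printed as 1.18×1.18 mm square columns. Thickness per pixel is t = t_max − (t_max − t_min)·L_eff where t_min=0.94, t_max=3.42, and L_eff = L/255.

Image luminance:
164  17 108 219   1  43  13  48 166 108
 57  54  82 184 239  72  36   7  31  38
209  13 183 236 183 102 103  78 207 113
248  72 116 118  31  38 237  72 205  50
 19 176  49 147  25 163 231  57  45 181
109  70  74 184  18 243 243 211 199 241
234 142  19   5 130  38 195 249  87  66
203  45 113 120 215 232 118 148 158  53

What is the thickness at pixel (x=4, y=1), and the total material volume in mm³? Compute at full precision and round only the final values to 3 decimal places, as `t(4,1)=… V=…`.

t(4,1)=1.096 V=251.555

span = t_max - t_min = 3.42 - 0.94 = 2.480
L(4,1) = 239, L_eff = 239/255 = 0.937255
t(4,1) = 3.42 - 2.480·0.937255 = 1.096
Σt over all 8·10 pixels = 1151728/6375 ≈ 180.6632157
V = pitch²·Σt = 1.18²·1151728/6375 = 251.555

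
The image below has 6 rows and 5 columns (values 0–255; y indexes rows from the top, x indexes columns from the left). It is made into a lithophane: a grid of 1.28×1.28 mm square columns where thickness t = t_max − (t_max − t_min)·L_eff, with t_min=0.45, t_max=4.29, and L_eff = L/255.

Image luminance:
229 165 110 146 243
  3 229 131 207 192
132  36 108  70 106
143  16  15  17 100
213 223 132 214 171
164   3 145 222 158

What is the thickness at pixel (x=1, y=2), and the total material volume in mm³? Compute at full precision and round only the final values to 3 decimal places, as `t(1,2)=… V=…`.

t(1,2)=3.748 V=111.112

span = t_max - t_min = 4.29 - 0.45 = 3.840
L(1,2) = 36, L_eff = 36/255 = 0.141176
t(1,2) = 4.29 - 3.840·0.141176 = 3.748
Σt over all 6·5 pixels = 288223/4250 ≈ 67.8171765
V = pitch²·Σt = 1.28²·288223/4250 = 111.112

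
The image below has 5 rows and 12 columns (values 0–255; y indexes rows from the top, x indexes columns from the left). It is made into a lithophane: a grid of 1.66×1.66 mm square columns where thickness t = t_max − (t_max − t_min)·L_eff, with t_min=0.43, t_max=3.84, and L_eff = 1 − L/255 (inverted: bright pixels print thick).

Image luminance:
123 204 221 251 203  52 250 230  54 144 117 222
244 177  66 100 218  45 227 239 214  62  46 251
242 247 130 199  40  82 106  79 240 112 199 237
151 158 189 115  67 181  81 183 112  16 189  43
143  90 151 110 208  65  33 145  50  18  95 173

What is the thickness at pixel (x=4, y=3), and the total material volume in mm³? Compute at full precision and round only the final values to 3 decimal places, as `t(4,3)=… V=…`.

span = t_max - t_min = 3.84 - 0.43 = 3.410
L(4,3) = 67, L_eff = 1 - 67/255 = 0.737255 (inverted)
t(4,3) = 3.84 - 3.410·0.737255 = 1.326
Σt over all 5·12 pixels = 3603799/25500 ≈ 141.3254510
V = pitch²·Σt = 1.66²·3603799/25500 = 389.436

t(4,3)=1.326 V=389.436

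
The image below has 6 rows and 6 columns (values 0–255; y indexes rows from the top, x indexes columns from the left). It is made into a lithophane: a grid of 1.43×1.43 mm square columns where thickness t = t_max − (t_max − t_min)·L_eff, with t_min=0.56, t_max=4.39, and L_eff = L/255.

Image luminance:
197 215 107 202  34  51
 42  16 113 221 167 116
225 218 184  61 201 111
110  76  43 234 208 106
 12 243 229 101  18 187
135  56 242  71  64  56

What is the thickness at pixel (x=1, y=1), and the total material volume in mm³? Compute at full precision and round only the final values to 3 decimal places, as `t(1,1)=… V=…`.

span = t_max - t_min = 4.39 - 0.56 = 3.830
L(1,1) = 16, L_eff = 16/255 = 0.062745
t(1,1) = 4.39 - 3.830·0.062745 = 4.150
Σt over all 6·6 pixels = 560161/6375 ≈ 87.8683922
V = pitch²·Σt = 1.43²·560161/6375 = 179.682

t(1,1)=4.150 V=179.682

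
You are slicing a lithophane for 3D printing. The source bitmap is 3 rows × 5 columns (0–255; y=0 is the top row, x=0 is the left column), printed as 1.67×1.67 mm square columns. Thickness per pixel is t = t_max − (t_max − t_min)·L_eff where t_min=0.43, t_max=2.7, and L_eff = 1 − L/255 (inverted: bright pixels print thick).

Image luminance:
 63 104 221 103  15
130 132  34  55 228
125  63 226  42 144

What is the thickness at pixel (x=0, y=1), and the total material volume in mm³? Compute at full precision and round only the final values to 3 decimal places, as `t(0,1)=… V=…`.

span = t_max - t_min = 2.7 - 0.43 = 2.270
L(0,1) = 130, L_eff = 1 - 130/255 = 0.490196 (inverted)
t(0,1) = 2.7 - 2.270·0.490196 = 1.587
Σt over all 3·5 pixels = 54697/2550 ≈ 21.4498039
V = pitch²·Σt = 1.67²·54697/2550 = 59.821

t(0,1)=1.587 V=59.821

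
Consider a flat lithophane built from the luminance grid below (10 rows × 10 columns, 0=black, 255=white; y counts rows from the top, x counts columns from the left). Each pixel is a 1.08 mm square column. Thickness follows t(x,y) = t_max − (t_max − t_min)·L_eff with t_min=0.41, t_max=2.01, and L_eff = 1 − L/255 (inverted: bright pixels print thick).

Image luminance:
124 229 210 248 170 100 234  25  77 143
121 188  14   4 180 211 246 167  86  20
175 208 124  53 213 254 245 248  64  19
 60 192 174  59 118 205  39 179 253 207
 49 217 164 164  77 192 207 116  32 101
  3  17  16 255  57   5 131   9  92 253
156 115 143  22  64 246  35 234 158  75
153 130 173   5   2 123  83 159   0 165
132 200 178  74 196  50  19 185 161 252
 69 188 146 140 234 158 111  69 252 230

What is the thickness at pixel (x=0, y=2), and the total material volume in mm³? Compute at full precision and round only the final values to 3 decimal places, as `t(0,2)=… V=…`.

span = t_max - t_min = 2.01 - 0.41 = 1.600
L(0,2) = 175, L_eff = 1 - 175/255 = 0.313725 (inverted)
t(0,2) = 2.01 - 1.600·0.313725 = 1.508
Σt over all 10·10 pixels = 9347/75 ≈ 124.6266667
V = pitch²·Σt = 1.08²·9347/75 = 145.365

t(0,2)=1.508 V=145.365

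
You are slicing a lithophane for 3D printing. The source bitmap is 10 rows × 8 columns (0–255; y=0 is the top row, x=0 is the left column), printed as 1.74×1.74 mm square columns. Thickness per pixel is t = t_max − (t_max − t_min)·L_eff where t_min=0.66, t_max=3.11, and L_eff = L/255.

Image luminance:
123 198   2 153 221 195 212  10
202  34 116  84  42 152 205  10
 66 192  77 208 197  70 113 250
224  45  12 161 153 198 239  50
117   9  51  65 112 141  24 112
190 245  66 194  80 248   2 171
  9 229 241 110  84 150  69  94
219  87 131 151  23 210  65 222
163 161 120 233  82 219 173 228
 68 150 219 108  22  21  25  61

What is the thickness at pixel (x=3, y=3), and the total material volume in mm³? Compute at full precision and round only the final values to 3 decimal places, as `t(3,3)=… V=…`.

t(3,3)=1.563 V=456.911

span = t_max - t_min = 3.11 - 0.66 = 2.450
L(3,3) = 161, L_eff = 161/255 = 0.631373
t(3,3) = 3.11 - 2.450·0.631373 = 1.563
Σt over all 10·8 pixels = 64139/425 ≈ 150.9152941
V = pitch²·Σt = 1.74²·64139/425 = 456.911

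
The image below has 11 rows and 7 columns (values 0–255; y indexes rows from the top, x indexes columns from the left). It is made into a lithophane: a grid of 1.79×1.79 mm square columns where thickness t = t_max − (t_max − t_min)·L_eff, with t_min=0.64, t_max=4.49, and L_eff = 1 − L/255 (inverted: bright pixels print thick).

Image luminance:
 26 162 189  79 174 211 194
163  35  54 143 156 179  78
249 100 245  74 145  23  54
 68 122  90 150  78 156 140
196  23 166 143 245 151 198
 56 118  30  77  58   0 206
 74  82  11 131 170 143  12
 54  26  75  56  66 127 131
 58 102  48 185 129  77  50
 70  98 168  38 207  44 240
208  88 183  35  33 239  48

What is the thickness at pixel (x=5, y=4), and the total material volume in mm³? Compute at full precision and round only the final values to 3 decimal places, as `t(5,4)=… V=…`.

span = t_max - t_min = 4.49 - 0.64 = 3.850
L(5,4) = 151, L_eff = 1 - 151/255 = 0.407843 (inverted)
t(5,4) = 4.49 - 3.850·0.407843 = 2.920
Σt over all 11·7 pixels = 460999/2550 ≈ 180.7839216
V = pitch²·Σt = 1.79²·460999/2550 = 579.250

t(5,4)=2.920 V=579.250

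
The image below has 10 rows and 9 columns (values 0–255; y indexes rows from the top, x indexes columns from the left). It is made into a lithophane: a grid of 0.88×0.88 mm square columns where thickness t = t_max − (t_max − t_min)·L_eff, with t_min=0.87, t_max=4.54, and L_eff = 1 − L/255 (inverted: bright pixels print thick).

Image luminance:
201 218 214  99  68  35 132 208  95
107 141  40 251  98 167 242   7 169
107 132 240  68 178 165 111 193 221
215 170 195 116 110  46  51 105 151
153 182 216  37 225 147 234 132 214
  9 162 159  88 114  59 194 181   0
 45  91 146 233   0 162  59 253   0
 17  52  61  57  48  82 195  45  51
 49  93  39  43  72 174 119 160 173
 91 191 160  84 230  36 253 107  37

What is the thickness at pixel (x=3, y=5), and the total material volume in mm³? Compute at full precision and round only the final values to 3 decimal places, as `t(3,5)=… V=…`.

span = t_max - t_min = 4.54 - 0.87 = 3.670
L(3,5) = 88, L_eff = 1 - 88/255 = 0.654902 (inverted)
t(3,5) = 4.54 - 3.670·0.654902 = 2.137
Σt over all 10·9 pixels = 204547/850 ≈ 240.6435294
V = pitch²·Σt = 0.88²·204547/850 = 186.354

t(3,5)=2.137 V=186.354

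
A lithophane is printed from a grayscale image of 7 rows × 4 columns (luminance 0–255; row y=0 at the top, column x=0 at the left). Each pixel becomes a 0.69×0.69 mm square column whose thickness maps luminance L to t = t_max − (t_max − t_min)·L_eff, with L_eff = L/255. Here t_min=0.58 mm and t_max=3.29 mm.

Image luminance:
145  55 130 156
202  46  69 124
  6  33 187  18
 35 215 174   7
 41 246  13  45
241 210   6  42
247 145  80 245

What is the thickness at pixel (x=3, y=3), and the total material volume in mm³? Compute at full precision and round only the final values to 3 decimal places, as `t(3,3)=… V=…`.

t(3,3)=3.216 V=27.854

span = t_max - t_min = 3.29 - 0.58 = 2.710
L(3,3) = 7, L_eff = 7/255 = 0.027451
t(3,3) = 3.29 - 2.710·0.027451 = 3.216
Σt over all 7·4 pixels = 1491887/25500 ≈ 58.5053725
V = pitch²·Σt = 0.69²·1491887/25500 = 27.854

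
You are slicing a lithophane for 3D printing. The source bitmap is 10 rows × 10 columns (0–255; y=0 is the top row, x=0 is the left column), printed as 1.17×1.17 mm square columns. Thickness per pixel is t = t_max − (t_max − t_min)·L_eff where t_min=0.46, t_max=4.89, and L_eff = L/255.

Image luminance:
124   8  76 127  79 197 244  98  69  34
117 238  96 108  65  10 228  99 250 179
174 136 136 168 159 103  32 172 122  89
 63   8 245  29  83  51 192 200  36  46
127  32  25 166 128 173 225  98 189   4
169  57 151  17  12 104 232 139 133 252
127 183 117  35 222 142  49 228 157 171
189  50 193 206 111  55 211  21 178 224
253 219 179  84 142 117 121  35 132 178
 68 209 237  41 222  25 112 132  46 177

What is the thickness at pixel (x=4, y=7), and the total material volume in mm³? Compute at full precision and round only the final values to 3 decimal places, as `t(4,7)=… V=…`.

t(4,7)=2.962 V=366.870

span = t_max - t_min = 4.89 - 0.46 = 4.430
L(4,7) = 111, L_eff = 111/255 = 0.435294
t(4,7) = 4.89 - 4.430·0.435294 = 2.962
Σt over all 10·10 pixels = 6834097/25500 ≈ 268.0038039
V = pitch²·Σt = 1.17²·6834097/25500 = 366.870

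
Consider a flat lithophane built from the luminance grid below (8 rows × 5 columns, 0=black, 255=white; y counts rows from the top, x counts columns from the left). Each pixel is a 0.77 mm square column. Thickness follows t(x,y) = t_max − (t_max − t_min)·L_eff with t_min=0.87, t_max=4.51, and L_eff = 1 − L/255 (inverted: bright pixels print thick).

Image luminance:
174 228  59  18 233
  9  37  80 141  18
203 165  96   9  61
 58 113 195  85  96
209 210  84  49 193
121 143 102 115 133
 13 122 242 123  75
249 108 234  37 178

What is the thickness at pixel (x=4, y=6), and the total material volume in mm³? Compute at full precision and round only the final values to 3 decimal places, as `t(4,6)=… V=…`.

t(4,6)=1.941 V=61.409

span = t_max - t_min = 4.51 - 0.87 = 3.640
L(4,6) = 75, L_eff = 1 - 75/255 = 0.705882 (inverted)
t(4,6) = 4.51 - 3.640·0.705882 = 1.941
Σt over all 8·5 pixels = 220096/2125 ≈ 103.5745882
V = pitch²·Σt = 0.77²·220096/2125 = 61.409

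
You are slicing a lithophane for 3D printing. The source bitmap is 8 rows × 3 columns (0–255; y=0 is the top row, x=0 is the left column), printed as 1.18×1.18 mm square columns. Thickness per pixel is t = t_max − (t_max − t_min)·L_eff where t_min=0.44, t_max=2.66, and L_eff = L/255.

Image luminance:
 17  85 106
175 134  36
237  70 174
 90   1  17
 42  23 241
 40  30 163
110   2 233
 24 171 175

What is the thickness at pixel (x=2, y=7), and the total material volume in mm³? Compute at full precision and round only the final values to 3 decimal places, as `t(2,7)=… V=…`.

span = t_max - t_min = 2.66 - 0.44 = 2.220
L(2,7) = 175, L_eff = 175/255 = 0.686275
t(2,7) = 2.66 - 2.220·0.686275 = 1.136
Σt over all 8·3 pixels = 91334/2125 ≈ 42.9807059
V = pitch²·Σt = 1.18²·91334/2125 = 59.846

t(2,7)=1.136 V=59.846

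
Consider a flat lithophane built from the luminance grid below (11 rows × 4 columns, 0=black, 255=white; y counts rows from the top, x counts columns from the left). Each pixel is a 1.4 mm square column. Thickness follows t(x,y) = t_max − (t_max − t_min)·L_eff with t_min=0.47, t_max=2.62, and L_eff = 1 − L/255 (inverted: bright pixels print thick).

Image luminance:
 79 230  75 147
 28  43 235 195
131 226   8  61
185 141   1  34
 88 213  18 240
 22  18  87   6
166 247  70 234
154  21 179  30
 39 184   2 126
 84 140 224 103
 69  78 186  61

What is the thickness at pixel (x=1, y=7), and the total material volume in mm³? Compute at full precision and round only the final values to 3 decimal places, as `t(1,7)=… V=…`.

span = t_max - t_min = 2.62 - 0.47 = 2.150
L(1,7) = 21, L_eff = 1 - 21/255 = 0.917647 (inverted)
t(1,7) = 2.62 - 2.150·0.917647 = 0.647
Σt over all 11·4 pixels = 26376/425 ≈ 62.0611765
V = pitch²·Σt = 1.4²·26376/425 = 121.640

t(1,7)=0.647 V=121.640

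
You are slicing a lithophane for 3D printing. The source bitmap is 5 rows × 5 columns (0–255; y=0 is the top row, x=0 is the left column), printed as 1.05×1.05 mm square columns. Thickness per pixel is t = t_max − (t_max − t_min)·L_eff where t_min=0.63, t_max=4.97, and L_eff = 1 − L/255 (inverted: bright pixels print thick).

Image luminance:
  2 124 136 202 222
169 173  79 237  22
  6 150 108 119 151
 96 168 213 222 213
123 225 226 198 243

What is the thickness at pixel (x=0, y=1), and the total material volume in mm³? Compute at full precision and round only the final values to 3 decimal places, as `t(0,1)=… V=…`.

t(0,1)=3.506 V=89.175

span = t_max - t_min = 4.97 - 0.63 = 4.340
L(0,1) = 169, L_eff = 1 - 169/255 = 0.337255 (inverted)
t(0,1) = 4.97 - 4.340·0.337255 = 3.506
Σt over all 5·5 pixels = 2062543/25500 ≈ 80.8840392
V = pitch²·Σt = 1.05²·2062543/25500 = 89.175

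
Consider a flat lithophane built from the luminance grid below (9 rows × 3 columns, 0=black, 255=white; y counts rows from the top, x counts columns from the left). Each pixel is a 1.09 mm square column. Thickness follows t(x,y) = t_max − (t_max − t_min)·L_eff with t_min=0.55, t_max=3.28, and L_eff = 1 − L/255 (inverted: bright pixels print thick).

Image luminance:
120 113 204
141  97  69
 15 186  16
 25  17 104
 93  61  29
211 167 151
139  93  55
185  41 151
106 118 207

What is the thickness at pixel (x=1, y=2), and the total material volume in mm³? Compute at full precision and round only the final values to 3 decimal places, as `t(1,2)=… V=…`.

t(1,2)=2.541 V=54.708

span = t_max - t_min = 3.28 - 0.55 = 2.730
L(1,2) = 186, L_eff = 1 - 186/255 = 0.270588 (inverted)
t(1,2) = 3.28 - 2.730·0.270588 = 2.541
Σt over all 9·3 pixels = 391399/8500 ≈ 46.0469412
V = pitch²·Σt = 1.09²·391399/8500 = 54.708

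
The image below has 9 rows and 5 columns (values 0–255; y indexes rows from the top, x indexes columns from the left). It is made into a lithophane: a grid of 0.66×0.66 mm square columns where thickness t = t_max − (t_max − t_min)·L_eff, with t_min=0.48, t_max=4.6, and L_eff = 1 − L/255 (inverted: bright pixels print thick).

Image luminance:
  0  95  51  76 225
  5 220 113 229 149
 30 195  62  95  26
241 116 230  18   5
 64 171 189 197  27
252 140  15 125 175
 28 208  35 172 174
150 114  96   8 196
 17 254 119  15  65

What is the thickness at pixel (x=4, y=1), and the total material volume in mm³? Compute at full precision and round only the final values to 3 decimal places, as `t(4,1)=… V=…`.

t(4,1)=2.887 V=45.915

span = t_max - t_min = 4.6 - 0.48 = 4.120
L(4,1) = 149, L_eff = 1 - 149/255 = 0.415686 (inverted)
t(4,1) = 4.6 - 4.120·0.415686 = 2.887
Σt over all 9·5 pixels = 223987/2125 ≈ 105.4056471
V = pitch²·Σt = 0.66²·223987/2125 = 45.915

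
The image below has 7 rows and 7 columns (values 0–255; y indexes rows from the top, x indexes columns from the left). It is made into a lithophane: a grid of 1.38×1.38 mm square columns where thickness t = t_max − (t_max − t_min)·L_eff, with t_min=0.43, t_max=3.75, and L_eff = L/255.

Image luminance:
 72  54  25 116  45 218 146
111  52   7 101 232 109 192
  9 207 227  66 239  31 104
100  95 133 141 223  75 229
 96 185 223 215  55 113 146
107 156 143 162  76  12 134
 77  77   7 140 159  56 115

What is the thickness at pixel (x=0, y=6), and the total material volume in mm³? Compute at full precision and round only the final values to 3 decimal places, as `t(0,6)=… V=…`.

span = t_max - t_min = 3.75 - 0.43 = 3.320
L(0,6) = 77, L_eff = 77/255 = 0.301961
t(0,6) = 3.75 - 3.320·0.301961 = 2.747
Σt over all 7·7 pixels = 2755709/25500 ≈ 108.0670196
V = pitch²·Σt = 1.38²·2755709/25500 = 205.803

t(0,6)=2.747 V=205.803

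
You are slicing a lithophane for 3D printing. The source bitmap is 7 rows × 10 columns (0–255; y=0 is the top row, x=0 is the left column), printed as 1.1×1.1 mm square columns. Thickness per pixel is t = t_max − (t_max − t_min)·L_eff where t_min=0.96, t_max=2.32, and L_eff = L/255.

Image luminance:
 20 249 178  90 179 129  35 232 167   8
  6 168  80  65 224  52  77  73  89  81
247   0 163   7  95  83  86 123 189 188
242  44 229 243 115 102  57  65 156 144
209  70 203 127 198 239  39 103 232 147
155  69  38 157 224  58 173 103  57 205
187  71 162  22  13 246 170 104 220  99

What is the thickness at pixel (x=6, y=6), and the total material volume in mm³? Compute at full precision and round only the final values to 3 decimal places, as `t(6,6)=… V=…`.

t(6,6)=1.413 V=139.198

span = t_max - t_min = 2.32 - 0.96 = 1.360
L(6,6) = 170, L_eff = 170/255 = 0.666667
t(6,6) = 2.32 - 1.360·0.666667 = 1.413
Σt over all 7·10 pixels = 115.04
V = pitch²·Σt = 1.1²·115.04 = 139.198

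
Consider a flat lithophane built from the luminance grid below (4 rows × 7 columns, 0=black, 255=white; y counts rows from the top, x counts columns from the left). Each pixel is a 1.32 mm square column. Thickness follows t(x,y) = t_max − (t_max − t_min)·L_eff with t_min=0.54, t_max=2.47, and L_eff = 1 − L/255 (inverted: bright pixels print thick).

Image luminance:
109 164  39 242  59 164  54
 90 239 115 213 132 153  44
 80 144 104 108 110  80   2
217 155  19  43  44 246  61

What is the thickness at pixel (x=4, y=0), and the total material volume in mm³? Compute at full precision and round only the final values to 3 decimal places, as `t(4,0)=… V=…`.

span = t_max - t_min = 2.47 - 0.54 = 1.930
L(4,0) = 59, L_eff = 1 - 59/255 = 0.768627 (inverted)
t(4,0) = 2.47 - 1.930·0.768627 = 0.987
Σt over all 4·7 pixels = 1187/30 ≈ 39.5666667
V = pitch²·Σt = 1.32²·1187/30 = 68.941

t(4,0)=0.987 V=68.941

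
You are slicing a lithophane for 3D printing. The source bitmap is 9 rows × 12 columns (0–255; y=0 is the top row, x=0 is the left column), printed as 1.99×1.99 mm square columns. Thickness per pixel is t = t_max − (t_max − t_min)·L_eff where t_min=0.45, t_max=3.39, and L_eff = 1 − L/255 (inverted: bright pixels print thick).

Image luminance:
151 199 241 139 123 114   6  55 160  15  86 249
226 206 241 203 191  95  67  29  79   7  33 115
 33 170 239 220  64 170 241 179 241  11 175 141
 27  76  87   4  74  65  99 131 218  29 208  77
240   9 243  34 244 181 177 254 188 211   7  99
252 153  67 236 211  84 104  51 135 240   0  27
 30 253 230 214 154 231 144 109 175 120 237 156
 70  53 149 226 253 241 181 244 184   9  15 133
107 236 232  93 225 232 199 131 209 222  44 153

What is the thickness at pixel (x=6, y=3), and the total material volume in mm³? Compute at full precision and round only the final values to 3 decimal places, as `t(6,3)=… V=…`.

span = t_max - t_min = 3.39 - 0.45 = 2.940
L(6,3) = 99, L_eff = 1 - 99/255 = 0.611765 (inverted)
t(6,3) = 3.39 - 2.940·0.611765 = 1.591
Σt over all 9·12 pixels = 19174/85 ≈ 225.5764706
V = pitch²·Σt = 1.99²·19174/85 = 893.305

t(6,3)=1.591 V=893.305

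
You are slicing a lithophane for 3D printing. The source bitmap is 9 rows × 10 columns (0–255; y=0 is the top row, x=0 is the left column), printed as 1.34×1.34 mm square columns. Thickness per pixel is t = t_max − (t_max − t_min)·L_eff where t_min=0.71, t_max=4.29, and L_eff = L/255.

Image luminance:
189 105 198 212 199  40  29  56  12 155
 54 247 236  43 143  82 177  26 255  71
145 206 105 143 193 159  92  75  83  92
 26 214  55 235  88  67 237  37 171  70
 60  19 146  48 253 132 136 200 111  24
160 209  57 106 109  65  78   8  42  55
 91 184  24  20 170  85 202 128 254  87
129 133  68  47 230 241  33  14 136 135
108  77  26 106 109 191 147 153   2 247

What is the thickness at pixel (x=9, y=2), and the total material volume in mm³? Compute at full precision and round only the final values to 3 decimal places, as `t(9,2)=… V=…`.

span = t_max - t_min = 4.29 - 0.71 = 3.580
L(9,2) = 92, L_eff = 92/255 = 0.360784
t(9,2) = 4.29 - 3.580·0.360784 = 2.998
Σt over all 9·10 pixels = 503722/2125 ≈ 237.0456471
V = pitch²·Σt = 1.34²·503722/2125 = 425.639

t(9,2)=2.998 V=425.639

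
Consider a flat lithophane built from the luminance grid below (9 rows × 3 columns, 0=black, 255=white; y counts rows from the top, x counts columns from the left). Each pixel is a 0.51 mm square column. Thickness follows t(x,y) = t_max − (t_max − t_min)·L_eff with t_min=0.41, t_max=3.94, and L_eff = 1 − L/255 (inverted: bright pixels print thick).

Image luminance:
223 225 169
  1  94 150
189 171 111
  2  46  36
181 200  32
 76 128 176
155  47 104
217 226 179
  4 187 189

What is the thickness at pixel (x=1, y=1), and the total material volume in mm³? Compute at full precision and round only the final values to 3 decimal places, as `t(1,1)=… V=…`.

t(1,1)=1.711 V=15.546

span = t_max - t_min = 3.94 - 0.41 = 3.530
L(1,1) = 94, L_eff = 1 - 94/255 = 0.631373 (inverted)
t(1,1) = 3.94 - 3.530·0.631373 = 1.711
Σt over all 9·3 pixels = 1524139/25500 ≈ 59.7701569
V = pitch²·Σt = 0.51²·1524139/25500 = 15.546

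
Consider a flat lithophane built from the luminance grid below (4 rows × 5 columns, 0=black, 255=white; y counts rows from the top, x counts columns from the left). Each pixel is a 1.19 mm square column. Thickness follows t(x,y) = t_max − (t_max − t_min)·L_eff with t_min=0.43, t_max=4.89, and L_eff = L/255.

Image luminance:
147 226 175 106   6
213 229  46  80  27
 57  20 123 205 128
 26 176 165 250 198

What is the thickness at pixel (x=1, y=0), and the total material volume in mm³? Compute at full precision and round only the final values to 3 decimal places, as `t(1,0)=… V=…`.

t(1,0)=0.937 V=74.024

span = t_max - t_min = 4.89 - 0.43 = 4.460
L(1,0) = 226, L_eff = 226/255 = 0.886275
t(1,0) = 4.89 - 4.460·0.886275 = 0.937
Σt over all 4·5 pixels = 666481/12750 ≈ 52.2730196
V = pitch²·Σt = 1.19²·666481/12750 = 74.024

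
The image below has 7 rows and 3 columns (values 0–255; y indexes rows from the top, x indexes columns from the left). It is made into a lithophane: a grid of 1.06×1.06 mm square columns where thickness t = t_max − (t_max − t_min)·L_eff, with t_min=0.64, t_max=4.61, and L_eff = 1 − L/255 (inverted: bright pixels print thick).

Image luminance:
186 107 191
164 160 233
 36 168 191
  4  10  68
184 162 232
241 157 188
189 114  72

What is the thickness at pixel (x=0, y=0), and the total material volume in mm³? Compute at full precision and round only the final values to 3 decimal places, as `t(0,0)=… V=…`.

t(0,0)=3.536 V=68.577

span = t_max - t_min = 4.61 - 0.64 = 3.970
L(0,0) = 186, L_eff = 1 - 186/255 = 0.270588 (inverted)
t(0,0) = 4.61 - 3.970·0.270588 = 3.536
Σt over all 7·3 pixels = 518783/8500 ≈ 61.0332941
V = pitch²·Σt = 1.06²·518783/8500 = 68.577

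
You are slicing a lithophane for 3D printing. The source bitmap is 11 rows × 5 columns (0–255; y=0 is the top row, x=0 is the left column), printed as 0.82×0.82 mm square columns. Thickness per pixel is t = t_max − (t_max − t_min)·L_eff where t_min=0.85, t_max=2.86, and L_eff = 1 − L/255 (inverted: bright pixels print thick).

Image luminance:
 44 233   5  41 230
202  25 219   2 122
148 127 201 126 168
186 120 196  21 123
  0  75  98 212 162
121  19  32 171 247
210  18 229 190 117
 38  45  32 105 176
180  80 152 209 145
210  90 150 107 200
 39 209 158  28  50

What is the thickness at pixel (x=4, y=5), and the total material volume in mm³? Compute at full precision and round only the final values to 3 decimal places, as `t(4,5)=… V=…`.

t(4,5)=2.797 V=67.703

span = t_max - t_min = 2.86 - 0.85 = 2.010
L(4,5) = 247, L_eff = 1 - 247/255 = 0.031373 (inverted)
t(4,5) = 2.86 - 2.010·0.031373 = 2.797
Σt over all 11·5 pixels = 213964/2125 ≈ 100.6889412
V = pitch²·Σt = 0.82²·213964/2125 = 67.703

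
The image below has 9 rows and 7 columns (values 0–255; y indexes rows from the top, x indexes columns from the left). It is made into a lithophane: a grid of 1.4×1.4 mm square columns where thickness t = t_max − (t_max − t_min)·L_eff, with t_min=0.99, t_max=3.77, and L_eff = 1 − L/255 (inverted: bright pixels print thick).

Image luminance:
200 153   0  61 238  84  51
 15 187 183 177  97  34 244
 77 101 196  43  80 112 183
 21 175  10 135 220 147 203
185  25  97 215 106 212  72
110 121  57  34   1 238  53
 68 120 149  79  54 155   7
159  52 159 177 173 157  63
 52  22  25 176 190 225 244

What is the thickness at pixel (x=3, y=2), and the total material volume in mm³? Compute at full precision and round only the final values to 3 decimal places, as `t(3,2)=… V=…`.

span = t_max - t_min = 3.77 - 0.99 = 2.780
L(3,2) = 43, L_eff = 1 - 43/255 = 0.831373 (inverted)
t(3,2) = 3.77 - 2.780·0.831373 = 1.459
Σt over all 9·7 pixels = 3664037/25500 ≈ 143.6877255
V = pitch²·Σt = 1.4²·3664037/25500 = 281.628

t(3,2)=1.459 V=281.628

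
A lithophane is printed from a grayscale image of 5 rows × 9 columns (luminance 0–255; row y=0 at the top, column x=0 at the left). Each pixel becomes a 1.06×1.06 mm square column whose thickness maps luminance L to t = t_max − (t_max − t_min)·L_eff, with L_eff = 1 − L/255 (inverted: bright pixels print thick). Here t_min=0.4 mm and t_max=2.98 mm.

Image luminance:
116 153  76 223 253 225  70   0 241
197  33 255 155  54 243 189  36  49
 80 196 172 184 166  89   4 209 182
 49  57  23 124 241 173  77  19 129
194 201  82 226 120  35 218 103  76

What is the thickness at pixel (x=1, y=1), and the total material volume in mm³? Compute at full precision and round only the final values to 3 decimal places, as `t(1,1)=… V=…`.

span = t_max - t_min = 2.98 - 0.4 = 2.580
L(1,1) = 33, L_eff = 1 - 33/255 = 0.870588 (inverted)
t(1,1) = 2.98 - 2.580·0.870588 = 0.734
Σt over all 5·9 pixels = 334371/4250 ≈ 78.6755294
V = pitch²·Σt = 1.06²·334371/4250 = 88.400

t(1,1)=0.734 V=88.400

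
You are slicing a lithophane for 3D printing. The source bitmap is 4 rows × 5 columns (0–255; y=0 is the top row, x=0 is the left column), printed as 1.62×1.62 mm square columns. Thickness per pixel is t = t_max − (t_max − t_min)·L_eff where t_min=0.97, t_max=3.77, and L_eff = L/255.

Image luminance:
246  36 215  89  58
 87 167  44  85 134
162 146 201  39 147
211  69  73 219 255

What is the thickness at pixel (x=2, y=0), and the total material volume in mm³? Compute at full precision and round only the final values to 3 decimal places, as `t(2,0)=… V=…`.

span = t_max - t_min = 3.77 - 0.97 = 2.800
L(2,0) = 215, L_eff = 215/255 = 0.843137
t(2,0) = 3.77 - 2.800·0.843137 = 1.409
Σt over all 4·5 pixels = 58573/1275 ≈ 45.9396078
V = pitch²·Σt = 1.62²·58573/1275 = 120.564

t(2,0)=1.409 V=120.564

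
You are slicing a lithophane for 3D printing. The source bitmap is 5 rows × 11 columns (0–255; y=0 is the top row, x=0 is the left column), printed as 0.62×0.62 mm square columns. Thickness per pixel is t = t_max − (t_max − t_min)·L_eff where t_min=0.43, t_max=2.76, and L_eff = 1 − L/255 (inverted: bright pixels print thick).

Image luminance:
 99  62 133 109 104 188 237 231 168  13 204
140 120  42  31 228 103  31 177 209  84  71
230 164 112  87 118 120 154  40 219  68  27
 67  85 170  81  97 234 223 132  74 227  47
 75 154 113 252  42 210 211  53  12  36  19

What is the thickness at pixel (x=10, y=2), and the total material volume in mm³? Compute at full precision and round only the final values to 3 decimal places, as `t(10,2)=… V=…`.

t(10,2)=0.677 V=32.754

span = t_max - t_min = 2.76 - 0.43 = 2.330
L(10,2) = 27, L_eff = 1 - 27/255 = 0.894118 (inverted)
t(10,2) = 2.76 - 2.330·0.894118 = 0.677
Σt over all 5·11 pixels = 543199/6375 ≈ 85.2076863
V = pitch²·Σt = 0.62²·543199/6375 = 32.754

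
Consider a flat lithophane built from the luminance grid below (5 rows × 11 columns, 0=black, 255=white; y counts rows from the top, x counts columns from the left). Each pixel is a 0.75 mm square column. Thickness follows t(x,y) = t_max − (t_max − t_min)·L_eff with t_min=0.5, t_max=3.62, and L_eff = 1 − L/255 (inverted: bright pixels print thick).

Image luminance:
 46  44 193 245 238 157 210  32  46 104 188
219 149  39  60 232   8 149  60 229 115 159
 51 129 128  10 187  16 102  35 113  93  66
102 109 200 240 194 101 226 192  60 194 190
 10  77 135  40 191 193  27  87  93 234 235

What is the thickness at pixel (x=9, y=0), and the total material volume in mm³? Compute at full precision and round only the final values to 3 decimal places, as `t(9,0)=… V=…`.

span = t_max - t_min = 3.62 - 0.5 = 3.120
L(9,0) = 104, L_eff = 1 - 104/255 = 0.592157 (inverted)
t(9,0) = 3.62 - 3.120·0.592157 = 1.772
Σt over all 5·11 pixels = 479939/4250 ≈ 112.9268235
V = pitch²·Σt = 0.75²·479939/4250 = 63.521

t(9,0)=1.772 V=63.521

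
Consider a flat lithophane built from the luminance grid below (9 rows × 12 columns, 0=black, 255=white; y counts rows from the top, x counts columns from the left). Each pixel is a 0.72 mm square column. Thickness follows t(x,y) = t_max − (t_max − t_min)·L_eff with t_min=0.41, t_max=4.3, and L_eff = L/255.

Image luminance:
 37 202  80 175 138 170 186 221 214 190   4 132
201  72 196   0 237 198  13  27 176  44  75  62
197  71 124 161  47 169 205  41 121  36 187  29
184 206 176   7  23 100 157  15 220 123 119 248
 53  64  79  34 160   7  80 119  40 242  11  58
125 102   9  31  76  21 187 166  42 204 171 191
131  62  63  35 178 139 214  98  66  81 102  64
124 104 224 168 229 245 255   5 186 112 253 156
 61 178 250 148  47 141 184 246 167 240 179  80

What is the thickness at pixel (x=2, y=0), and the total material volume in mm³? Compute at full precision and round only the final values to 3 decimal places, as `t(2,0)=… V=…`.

t(2,0)=3.080 V=133.961

span = t_max - t_min = 4.3 - 0.41 = 3.890
L(2,0) = 80, L_eff = 80/255 = 0.313725
t(2,0) = 4.3 - 3.890·0.313725 = 3.080
Σt over all 9·12 pixels = 2196511/8500 ≈ 258.4130588
V = pitch²·Σt = 0.72²·2196511/8500 = 133.961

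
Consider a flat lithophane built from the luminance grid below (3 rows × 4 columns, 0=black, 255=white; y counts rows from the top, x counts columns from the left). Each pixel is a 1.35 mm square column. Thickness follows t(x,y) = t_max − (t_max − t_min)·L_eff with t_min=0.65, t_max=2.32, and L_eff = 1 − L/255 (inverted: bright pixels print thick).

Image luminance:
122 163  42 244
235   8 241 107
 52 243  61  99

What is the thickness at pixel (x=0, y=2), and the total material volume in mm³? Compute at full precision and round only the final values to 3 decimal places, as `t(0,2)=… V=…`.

t(0,2)=0.991 V=33.515

span = t_max - t_min = 2.32 - 0.65 = 1.670
L(0,2) = 52, L_eff = 1 - 52/255 = 0.796078 (inverted)
t(0,2) = 2.32 - 1.670·0.796078 = 0.991
Σt over all 3·4 pixels = 156313/8500 ≈ 18.3897647
V = pitch²·Σt = 1.35²·156313/8500 = 33.515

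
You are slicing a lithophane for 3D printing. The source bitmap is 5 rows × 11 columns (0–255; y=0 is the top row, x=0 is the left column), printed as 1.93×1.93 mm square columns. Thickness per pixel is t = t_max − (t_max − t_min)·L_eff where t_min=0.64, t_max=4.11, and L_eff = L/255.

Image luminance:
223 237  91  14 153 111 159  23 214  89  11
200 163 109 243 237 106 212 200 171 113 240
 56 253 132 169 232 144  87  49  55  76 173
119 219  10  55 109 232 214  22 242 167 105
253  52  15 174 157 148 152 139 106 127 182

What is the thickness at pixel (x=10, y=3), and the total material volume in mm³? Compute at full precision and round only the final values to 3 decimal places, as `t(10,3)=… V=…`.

t(10,3)=2.681 V=449.487

span = t_max - t_min = 4.11 - 0.64 = 3.470
L(10,3) = 105, L_eff = 105/255 = 0.411765
t(10,3) = 4.11 - 3.470·0.411765 = 2.681
Σt over all 5·11 pixels = 3077107/25500 ≈ 120.6708627
V = pitch²·Σt = 1.93²·3077107/25500 = 449.487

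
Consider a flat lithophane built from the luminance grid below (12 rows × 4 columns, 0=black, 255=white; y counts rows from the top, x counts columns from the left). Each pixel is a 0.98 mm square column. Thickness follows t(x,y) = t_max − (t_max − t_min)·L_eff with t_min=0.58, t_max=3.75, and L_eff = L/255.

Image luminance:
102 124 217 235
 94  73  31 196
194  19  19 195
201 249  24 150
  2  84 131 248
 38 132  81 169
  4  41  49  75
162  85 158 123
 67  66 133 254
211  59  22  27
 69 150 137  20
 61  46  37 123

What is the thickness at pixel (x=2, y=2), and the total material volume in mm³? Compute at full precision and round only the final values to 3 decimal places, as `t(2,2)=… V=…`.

span = t_max - t_min = 3.75 - 0.58 = 3.170
L(2,2) = 19, L_eff = 19/255 = 0.074510
t(2,2) = 3.75 - 3.170·0.074510 = 3.514
Σt over all 12·4 pixels = 981907/8500 ≈ 115.5184706
V = pitch²·Σt = 0.98²·981907/8500 = 110.944

t(2,2)=3.514 V=110.944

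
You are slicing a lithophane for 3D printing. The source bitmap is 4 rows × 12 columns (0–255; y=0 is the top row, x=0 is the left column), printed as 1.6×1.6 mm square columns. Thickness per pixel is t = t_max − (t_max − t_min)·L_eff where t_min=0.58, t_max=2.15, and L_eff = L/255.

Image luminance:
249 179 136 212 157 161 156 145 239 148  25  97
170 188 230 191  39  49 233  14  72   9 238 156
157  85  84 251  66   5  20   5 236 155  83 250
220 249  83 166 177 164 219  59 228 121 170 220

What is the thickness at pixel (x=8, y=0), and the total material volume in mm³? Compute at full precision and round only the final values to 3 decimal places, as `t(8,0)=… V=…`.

t(8,0)=0.679 V=154.397

span = t_max - t_min = 2.15 - 0.58 = 1.570
L(8,0) = 239, L_eff = 239/255 = 0.937255
t(8,0) = 2.15 - 1.570·0.937255 = 0.679
Σt over all 4·12 pixels = 256323/4250 ≈ 60.3112941
V = pitch²·Σt = 1.6²·256323/4250 = 154.397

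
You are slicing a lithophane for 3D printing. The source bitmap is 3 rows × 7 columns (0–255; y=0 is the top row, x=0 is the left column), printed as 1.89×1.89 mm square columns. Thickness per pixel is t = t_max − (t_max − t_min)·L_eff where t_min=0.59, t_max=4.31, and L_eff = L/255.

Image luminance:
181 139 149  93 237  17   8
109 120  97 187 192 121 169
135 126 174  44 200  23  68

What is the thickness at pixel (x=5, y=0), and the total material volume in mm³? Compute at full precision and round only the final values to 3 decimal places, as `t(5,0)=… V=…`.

span = t_max - t_min = 4.31 - 0.59 = 3.720
L(5,0) = 17, L_eff = 17/255 = 0.066667
t(5,0) = 4.31 - 3.720·0.066667 = 4.062
Σt over all 3·7 pixels = 448299/8500 ≈ 52.7410588
V = pitch²·Σt = 1.89²·448299/8500 = 188.396

t(5,0)=4.062 V=188.396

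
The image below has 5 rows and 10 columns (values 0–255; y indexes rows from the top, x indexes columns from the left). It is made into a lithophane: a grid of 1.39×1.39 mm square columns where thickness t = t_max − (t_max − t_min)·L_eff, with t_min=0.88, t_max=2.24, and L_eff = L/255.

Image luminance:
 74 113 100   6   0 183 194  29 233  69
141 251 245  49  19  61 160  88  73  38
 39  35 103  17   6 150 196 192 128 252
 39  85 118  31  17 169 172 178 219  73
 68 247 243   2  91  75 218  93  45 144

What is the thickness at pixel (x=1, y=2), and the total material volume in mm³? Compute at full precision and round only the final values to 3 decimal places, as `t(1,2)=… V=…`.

t(1,2)=2.053 V=158.989

span = t_max - t_min = 2.24 - 0.88 = 1.360
L(1,2) = 35, L_eff = 35/255 = 0.137255
t(1,2) = 2.24 - 1.360·0.137255 = 2.053
Σt over all 5·10 pixels = 82.288
V = pitch²·Σt = 1.39²·82.288 = 158.989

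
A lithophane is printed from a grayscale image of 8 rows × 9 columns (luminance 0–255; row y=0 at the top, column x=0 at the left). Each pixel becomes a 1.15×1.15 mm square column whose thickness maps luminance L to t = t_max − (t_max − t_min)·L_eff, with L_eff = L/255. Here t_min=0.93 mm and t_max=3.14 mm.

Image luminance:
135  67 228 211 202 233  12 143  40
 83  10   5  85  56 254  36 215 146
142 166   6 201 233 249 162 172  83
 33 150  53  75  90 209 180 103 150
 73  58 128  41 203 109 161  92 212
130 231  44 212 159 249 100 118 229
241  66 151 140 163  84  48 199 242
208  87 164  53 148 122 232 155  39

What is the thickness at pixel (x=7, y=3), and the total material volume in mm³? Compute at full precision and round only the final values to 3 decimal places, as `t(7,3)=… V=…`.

t(7,3)=2.247 V=187.709

span = t_max - t_min = 3.14 - 0.93 = 2.210
L(7,3) = 103, L_eff = 103/255 = 0.403922
t(7,3) = 3.14 - 2.210·0.403922 = 2.247
Σt over all 8·9 pixels = 212903/1500 ≈ 141.9353333
V = pitch²·Σt = 1.15²·212903/1500 = 187.709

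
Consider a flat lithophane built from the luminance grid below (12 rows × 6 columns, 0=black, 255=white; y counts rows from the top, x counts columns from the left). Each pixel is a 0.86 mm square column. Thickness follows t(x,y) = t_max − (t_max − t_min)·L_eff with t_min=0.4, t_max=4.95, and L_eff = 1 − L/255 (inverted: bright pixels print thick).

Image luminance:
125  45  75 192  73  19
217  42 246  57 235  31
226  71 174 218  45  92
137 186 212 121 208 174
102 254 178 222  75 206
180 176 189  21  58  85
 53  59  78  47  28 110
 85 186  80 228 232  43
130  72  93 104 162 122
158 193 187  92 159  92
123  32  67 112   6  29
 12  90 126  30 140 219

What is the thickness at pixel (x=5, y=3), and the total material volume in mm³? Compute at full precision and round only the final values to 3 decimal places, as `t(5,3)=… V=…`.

t(5,3)=3.505 V=136.720

span = t_max - t_min = 4.95 - 0.4 = 4.550
L(5,3) = 174, L_eff = 1 - 174/255 = 0.317647 (inverted)
t(5,3) = 4.95 - 4.550·0.317647 = 3.505
Σt over all 12·6 pixels = 471383/2550 ≈ 184.8560784
V = pitch²·Σt = 0.86²·471383/2550 = 136.720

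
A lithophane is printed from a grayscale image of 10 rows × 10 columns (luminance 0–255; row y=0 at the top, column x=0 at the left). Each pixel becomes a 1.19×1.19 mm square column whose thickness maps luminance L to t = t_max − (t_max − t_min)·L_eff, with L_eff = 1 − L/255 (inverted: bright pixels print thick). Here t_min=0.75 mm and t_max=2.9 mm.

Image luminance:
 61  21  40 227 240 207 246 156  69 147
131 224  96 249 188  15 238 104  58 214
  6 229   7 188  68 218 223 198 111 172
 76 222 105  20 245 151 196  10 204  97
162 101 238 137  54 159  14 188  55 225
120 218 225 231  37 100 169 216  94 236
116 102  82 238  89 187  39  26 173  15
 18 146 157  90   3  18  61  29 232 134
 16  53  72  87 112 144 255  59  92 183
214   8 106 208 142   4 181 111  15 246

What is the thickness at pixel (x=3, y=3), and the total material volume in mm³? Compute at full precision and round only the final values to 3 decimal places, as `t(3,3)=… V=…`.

span = t_max - t_min = 2.9 - 0.75 = 2.150
L(3,3) = 20, L_eff = 1 - 20/255 = 0.921569 (inverted)
t(3,3) = 2.9 - 2.150·0.921569 = 0.919
Σt over all 10·10 pixels = 938017/5100 ≈ 183.9249020
V = pitch²·Σt = 1.19²·938017/5100 = 260.456

t(3,3)=0.919 V=260.456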